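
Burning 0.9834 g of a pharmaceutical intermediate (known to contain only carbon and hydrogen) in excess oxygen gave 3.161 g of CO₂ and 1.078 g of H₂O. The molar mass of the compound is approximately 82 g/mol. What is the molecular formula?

C6H10

mol C = 3.161 g CO₂ ÷ 44.009 g/mol = 0.071826 mol
mol H = 2 × 1.078 g H₂O ÷ 18.015 g/mol = 0.11968 mol
Divide by the smallest (0.071826 mol): C 1.000, H 1.666
Multiplying each by 3 gives whole numbers: C 3.00, H 5.00
Empirical formula: C3H5
Empirical-formula mass = 41.07 g/mol; 82 ÷ 41.07 ≈ 2, so the molecular formula is C6H10.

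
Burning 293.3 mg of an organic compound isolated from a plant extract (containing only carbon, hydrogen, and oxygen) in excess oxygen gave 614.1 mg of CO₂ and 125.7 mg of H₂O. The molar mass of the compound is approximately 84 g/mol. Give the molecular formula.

C4H4O2

mol C = 0.6141 g CO₂ ÷ 44.009 g/mol = 0.013954 mol
mol H = 2 × 0.1257 g H₂O ÷ 18.015 g/mol = 0.013955 mol
mass O = 0.2933 − (0.16760 + 0.014067) = 0.11163 g → mol O = 0.11163 ÷ 15.999 = 0.0069775 mol
Divide by the smallest (0.0069775 mol): C 2.000, H 2.000, O 1.000
Empirical formula: C2H2O
Empirical-formula mass = 42.04 g/mol; 84 ÷ 42.04 ≈ 2, so the molecular formula is C4H4O2.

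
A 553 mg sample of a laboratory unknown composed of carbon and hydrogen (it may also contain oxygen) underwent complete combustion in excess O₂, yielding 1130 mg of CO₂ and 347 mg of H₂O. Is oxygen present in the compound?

mol C = 1.13 g CO₂ ÷ 44.009 g/mol = 0.02568 mol
mol H = 2 × 0.347 g H₂O ÷ 18.015 g/mol = 0.03852 mol
C and H account for only 0.3472 g of the 0.553 g sample; the remaining 0.2058 g must be oxygen.

yes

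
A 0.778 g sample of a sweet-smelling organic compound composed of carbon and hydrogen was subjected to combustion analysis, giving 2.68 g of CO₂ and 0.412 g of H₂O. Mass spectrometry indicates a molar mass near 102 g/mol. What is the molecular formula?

C8H6

mol C = 2.68 g CO₂ ÷ 44.009 g/mol = 0.06090 mol
mol H = 2 × 0.412 g H₂O ÷ 18.015 g/mol = 0.04574 mol
Divide by the smallest (0.04574 mol): C 1.331, H 1.000
Multiplying each by 3 gives whole numbers: C 3.99, H 3.00
Empirical formula: C4H3
Empirical-formula mass = 51.07 g/mol; 102 ÷ 51.07 ≈ 2, so the molecular formula is C8H6.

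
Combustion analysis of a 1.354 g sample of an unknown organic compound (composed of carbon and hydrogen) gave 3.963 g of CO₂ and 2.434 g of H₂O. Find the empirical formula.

CH3

mol C = 3.963 g CO₂ ÷ 44.009 g/mol = 0.090050 mol
mol H = 2 × 2.434 g H₂O ÷ 18.015 g/mol = 0.27022 mol
Divide by the smallest (0.090050 mol): C 1.000, H 3.001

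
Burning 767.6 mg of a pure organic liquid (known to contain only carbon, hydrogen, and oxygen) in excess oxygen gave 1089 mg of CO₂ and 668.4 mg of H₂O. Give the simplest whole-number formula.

CH3O

mol C = 1.089 g CO₂ ÷ 44.009 g/mol = 0.024745 mol
mol H = 2 × 0.6684 g H₂O ÷ 18.015 g/mol = 0.074205 mol
mass O = 0.7676 − (0.29721 + 0.074798) = 0.39559 g → mol O = 0.39559 ÷ 15.999 = 0.024726 mol
Divide by the smallest (0.024726 mol): C 1.001, H 3.001, O 1.000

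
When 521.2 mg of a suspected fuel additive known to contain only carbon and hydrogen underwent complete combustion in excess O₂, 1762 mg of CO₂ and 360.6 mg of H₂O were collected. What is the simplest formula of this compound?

mol C = 1.762 g CO₂ ÷ 44.009 g/mol = 0.040037 mol
mol H = 2 × 0.3606 g H₂O ÷ 18.015 g/mol = 0.040033 mol
Divide by the smallest (0.040033 mol): C 1.000, H 1.000

CH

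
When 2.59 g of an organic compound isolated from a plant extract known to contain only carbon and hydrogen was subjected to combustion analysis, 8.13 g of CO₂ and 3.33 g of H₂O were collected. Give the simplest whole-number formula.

CH2

mol C = 8.13 g CO₂ ÷ 44.009 g/mol = 0.1847 mol
mol H = 2 × 3.33 g H₂O ÷ 18.015 g/mol = 0.3697 mol
Divide by the smallest (0.1847 mol): C 1.000, H 2.001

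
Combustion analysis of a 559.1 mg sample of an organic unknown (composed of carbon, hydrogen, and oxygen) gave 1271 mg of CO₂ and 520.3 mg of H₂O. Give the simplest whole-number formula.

C3H6O

mol C = 1.271 g CO₂ ÷ 44.009 g/mol = 0.028880 mol
mol H = 2 × 0.5203 g H₂O ÷ 18.015 g/mol = 0.057763 mol
mass O = 0.5591 − (0.34688 + 0.058225) = 0.15399 g → mol O = 0.15399 ÷ 15.999 = 0.0096251 mol
Divide by the smallest (0.0096251 mol): C 3.001, H 6.001, O 1.000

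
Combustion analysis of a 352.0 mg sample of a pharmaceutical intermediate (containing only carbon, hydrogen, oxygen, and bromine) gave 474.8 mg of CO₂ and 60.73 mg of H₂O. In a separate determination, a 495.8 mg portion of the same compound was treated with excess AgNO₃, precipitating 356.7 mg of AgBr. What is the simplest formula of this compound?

C8H5BrO5

mol C = 0.4748 g CO₂ ÷ 44.009 g/mol = 0.010789 mol
mol H = 2 × 0.06073 g H₂O ÷ 18.015 g/mol = 0.0067422 mol
From the AgBr data: mol Br per gram of compound = (0.3567 ÷ 187.772) ÷ 0.4958 = 0.0038315 mol/g, so in the 0.3520 g combustion sample mol Br = 0.0013487 mol
mass O = 0.3520 − (0.12958 + 0.0067961 + 0.10776) = 0.10786 g → mol O = 0.10786 ÷ 15.999 = 0.0067414 mol
Divide by the smallest (0.0013487 mol): C 7.999, H 4.999, Br 1.000, O 4.999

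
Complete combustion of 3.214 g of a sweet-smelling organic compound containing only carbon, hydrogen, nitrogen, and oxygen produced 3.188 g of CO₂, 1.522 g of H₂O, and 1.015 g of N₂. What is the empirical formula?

mol C = 3.188 g CO₂ ÷ 44.009 g/mol = 0.072440 mol
mol H = 2 × 1.522 g H₂O ÷ 18.015 g/mol = 0.16897 mol
mol N = 2 × 1.015 g N₂ ÷ 28.014 g/mol = 0.072464 mol
mass O = 3.214 − (0.87007 + 0.17032 + 1.0150) = 1.1586 g → mol O = 1.1586 ÷ 15.999 = 0.072417 mol
Divide by the smallest (0.072417 mol): C 1.000, H 2.333, N 1.001, O 1.000
Multiplying each by 3 gives whole numbers: C 3.00, H 7.00, N 3.00, O 3.00

C3H7N3O3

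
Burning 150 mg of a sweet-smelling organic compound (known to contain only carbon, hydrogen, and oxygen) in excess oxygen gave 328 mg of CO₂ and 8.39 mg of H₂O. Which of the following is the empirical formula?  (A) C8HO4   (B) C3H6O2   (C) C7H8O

mol C = 0.328 g CO₂ ÷ 44.009 g/mol = 0.007453 mol
mol H = 2 × 0.00839 g H₂O ÷ 18.015 g/mol = 0.0009314 mol
mass O = 0.150 − (0.08952 + 0.0009389) = 0.05954 g → mol O = 0.05954 ÷ 15.999 = 0.003722 mol
Divide by the smallest (0.0009314 mol): C 8.002, H 1.000, O 3.996

(A) C8HO4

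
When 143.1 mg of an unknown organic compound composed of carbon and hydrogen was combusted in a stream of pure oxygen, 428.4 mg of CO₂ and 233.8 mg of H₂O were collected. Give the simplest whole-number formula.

mol C = 0.4284 g CO₂ ÷ 44.009 g/mol = 0.0097344 mol
mol H = 2 × 0.2338 g H₂O ÷ 18.015 g/mol = 0.025956 mol
Divide by the smallest (0.0097344 mol): C 1.000, H 2.666
Multiplying each by 3 gives whole numbers: C 3.00, H 8.00

C3H8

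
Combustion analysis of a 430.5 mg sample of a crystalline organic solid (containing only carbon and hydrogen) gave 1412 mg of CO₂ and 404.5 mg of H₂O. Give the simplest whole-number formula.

mol C = 1.412 g CO₂ ÷ 44.009 g/mol = 0.032084 mol
mol H = 2 × 0.4045 g H₂O ÷ 18.015 g/mol = 0.044907 mol
Divide by the smallest (0.032084 mol): C 1.000, H 1.400
Multiplying each by 5 gives whole numbers: C 5.00, H 7.00

C5H7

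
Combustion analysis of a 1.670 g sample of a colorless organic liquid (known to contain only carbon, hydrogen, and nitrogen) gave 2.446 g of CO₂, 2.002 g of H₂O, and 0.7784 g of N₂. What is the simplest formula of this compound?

CH4N

mol C = 2.446 g CO₂ ÷ 44.009 g/mol = 0.055580 mol
mol H = 2 × 2.002 g H₂O ÷ 18.015 g/mol = 0.22226 mol
mol N = 2 × 0.7784 g N₂ ÷ 28.014 g/mol = 0.055572 mol
Divide by the smallest (0.055572 mol): C 1.000, H 3.999, N 1.000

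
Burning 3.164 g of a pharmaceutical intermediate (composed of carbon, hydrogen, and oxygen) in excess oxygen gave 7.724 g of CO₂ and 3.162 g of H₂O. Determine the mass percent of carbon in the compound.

mol C = 7.724 g CO₂ ÷ 44.009 g/mol = 0.17551 mol
mol H = 2 × 3.162 g H₂O ÷ 18.015 g/mol = 0.35104 mol
mass O = 3.164 − (2.1080 + 0.35385) = 0.70211 g → mol O = 0.70211 ÷ 15.999 = 0.043884 mol
mass % C = 2.1080 g ÷ 3.164 g × 100%

66.63%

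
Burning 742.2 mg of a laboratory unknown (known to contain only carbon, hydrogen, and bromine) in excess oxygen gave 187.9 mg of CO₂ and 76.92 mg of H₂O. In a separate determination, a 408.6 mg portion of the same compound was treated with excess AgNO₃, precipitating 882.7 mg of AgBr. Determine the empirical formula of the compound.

CH2Br2

mol C = 0.1879 g CO₂ ÷ 44.009 g/mol = 0.0042696 mol
mol H = 2 × 0.07692 g H₂O ÷ 18.015 g/mol = 0.0085396 mol
From the AgBr data: mol Br per gram of compound = (0.8827 ÷ 187.772) ÷ 0.4086 = 0.011505 mol/g, so in the 0.7422 g combustion sample mol Br = 0.0085390 mol
Divide by the smallest (0.0042696 mol): C 1.000, H 2.000, Br 2.000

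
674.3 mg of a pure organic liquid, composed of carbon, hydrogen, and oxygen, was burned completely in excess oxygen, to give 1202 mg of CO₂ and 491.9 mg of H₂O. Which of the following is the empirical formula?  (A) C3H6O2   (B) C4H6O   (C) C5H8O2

mol C = 1.202 g CO₂ ÷ 44.009 g/mol = 0.027313 mol
mol H = 2 × 0.4919 g H₂O ÷ 18.015 g/mol = 0.054610 mol
mass O = 0.6743 − (0.32805 + 0.055047) = 0.29120 g → mol O = 0.29120 ÷ 15.999 = 0.018201 mol
Divide by the smallest (0.018201 mol): C 1.501, H 3.000, O 1.000
Multiplying each by 2 gives whole numbers: C 3.00, H 6.00, O 2.00

(A) C3H6O2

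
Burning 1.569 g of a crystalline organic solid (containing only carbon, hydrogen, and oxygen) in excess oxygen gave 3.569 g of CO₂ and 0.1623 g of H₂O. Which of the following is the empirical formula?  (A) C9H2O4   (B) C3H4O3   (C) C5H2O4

mol C = 3.569 g CO₂ ÷ 44.009 g/mol = 0.081097 mol
mol H = 2 × 0.1623 g H₂O ÷ 18.015 g/mol = 0.018018 mol
mass O = 1.569 − (0.97406 + 0.018162) = 0.57678 g → mol O = 0.57678 ÷ 15.999 = 0.036051 mol
Divide by the smallest (0.018018 mol): C 4.501, H 1.000, O 2.001
Multiplying each by 2 gives whole numbers: C 9.00, H 2.00, O 4.00

(A) C9H2O4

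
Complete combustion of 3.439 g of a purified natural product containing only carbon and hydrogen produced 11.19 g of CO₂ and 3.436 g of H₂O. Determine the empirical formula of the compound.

mol C = 11.19 g CO₂ ÷ 44.009 g/mol = 0.25427 mol
mol H = 2 × 3.436 g H₂O ÷ 18.015 g/mol = 0.38146 mol
Divide by the smallest (0.25427 mol): C 1.000, H 1.500
Multiplying each by 2 gives whole numbers: C 2.00, H 3.00

C2H3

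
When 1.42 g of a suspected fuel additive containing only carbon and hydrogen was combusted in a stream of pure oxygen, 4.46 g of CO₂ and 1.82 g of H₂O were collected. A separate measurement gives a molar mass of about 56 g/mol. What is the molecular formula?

mol C = 4.46 g CO₂ ÷ 44.009 g/mol = 0.1013 mol
mol H = 2 × 1.82 g H₂O ÷ 18.015 g/mol = 0.2021 mol
Divide by the smallest (0.1013 mol): C 1.000, H 1.994
Empirical formula: CH2
Empirical-formula mass = 14.03 g/mol; 56 ÷ 14.03 ≈ 4, so the molecular formula is C4H8.

C4H8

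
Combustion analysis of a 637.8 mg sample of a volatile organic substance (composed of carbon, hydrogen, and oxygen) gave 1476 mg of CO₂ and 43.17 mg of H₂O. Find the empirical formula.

mol C = 1.476 g CO₂ ÷ 44.009 g/mol = 0.033539 mol
mol H = 2 × 0.04317 g H₂O ÷ 18.015 g/mol = 0.0047927 mol
mass O = 0.6378 − (0.40283 + 0.0048310) = 0.23014 g → mol O = 0.23014 ÷ 15.999 = 0.014384 mol
Divide by the smallest (0.0047927 mol): C 6.998, H 1.000, O 3.001

C7HO3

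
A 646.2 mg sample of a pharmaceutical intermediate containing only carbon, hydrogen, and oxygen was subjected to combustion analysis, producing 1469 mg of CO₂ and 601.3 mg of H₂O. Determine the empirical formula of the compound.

C3H6O

mol C = 1.469 g CO₂ ÷ 44.009 g/mol = 0.033380 mol
mol H = 2 × 0.6013 g H₂O ÷ 18.015 g/mol = 0.066755 mol
mass O = 0.6462 − (0.40092 + 0.067290) = 0.17799 g → mol O = 0.17799 ÷ 15.999 = 0.011125 mol
Divide by the smallest (0.011125 mol): C 3.000, H 6.000, O 1.000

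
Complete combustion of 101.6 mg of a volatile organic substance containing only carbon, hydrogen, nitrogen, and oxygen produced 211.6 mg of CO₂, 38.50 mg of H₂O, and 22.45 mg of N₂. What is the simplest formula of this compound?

C9H8N3O2

mol C = 0.2116 g CO₂ ÷ 44.009 g/mol = 0.0048081 mol
mol H = 2 × 0.03850 g H₂O ÷ 18.015 g/mol = 0.0042742 mol
mol N = 2 × 0.02245 g N₂ ÷ 28.014 g/mol = 0.0016028 mol
mass O = 0.1016 − (0.057750 + 0.0043084 + 0.022450) = 0.017091 g → mol O = 0.017091 ÷ 15.999 = 0.0010683 mol
Divide by the smallest (0.0010683 mol): C 4.501, H 4.001, N 1.500, O 1.000
Multiplying each by 2 gives whole numbers: C 9.00, H 8.00, N 3.00, O 2.00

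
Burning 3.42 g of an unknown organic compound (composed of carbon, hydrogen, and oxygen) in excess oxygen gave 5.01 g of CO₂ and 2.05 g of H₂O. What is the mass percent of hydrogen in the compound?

6.7%

mol C = 5.01 g CO₂ ÷ 44.009 g/mol = 0.1138 mol
mol H = 2 × 2.05 g H₂O ÷ 18.015 g/mol = 0.2276 mol
mass O = 3.42 − (1.367 + 0.2294) = 1.823 g → mol O = 1.823 ÷ 15.999 = 0.1140 mol
mass % H = 0.2294 g ÷ 3.42 g × 100%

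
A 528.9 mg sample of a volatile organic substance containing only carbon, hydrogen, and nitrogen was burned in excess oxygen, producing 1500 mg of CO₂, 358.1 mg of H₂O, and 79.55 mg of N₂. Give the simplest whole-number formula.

C6H7N

mol C = 1.500 g CO₂ ÷ 44.009 g/mol = 0.034084 mol
mol H = 2 × 0.3581 g H₂O ÷ 18.015 g/mol = 0.039756 mol
mol N = 2 × 0.07955 g N₂ ÷ 28.014 g/mol = 0.0056793 mol
Divide by the smallest (0.0056793 mol): C 6.001, H 7.000, N 1.000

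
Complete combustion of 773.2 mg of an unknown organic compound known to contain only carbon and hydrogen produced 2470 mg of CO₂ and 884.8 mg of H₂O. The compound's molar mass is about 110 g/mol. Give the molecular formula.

mol C = 2.470 g CO₂ ÷ 44.009 g/mol = 0.056125 mol
mol H = 2 × 0.8848 g H₂O ÷ 18.015 g/mol = 0.098229 mol
Divide by the smallest (0.056125 mol): C 1.000, H 1.750
Multiplying each by 4 gives whole numbers: C 4.00, H 7.00
Empirical formula: C4H7
Empirical-formula mass = 55.10 g/mol; 110 ÷ 55.10 ≈ 2, so the molecular formula is C8H14.

C8H14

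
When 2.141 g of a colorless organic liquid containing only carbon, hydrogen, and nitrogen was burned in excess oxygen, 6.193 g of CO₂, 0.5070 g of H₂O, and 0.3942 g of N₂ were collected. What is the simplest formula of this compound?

mol C = 6.193 g CO₂ ÷ 44.009 g/mol = 0.14072 mol
mol H = 2 × 0.5070 g H₂O ÷ 18.015 g/mol = 0.056286 mol
mol N = 2 × 0.3942 g N₂ ÷ 28.014 g/mol = 0.028143 mol
Divide by the smallest (0.028143 mol): C 5.000, H 2.000, N 1.000

C5H2N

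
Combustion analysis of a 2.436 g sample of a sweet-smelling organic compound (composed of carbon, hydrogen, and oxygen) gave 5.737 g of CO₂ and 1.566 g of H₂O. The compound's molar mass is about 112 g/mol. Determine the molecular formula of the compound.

C6H8O2

mol C = 5.737 g CO₂ ÷ 44.009 g/mol = 0.13036 mol
mol H = 2 × 1.566 g H₂O ÷ 18.015 g/mol = 0.17386 mol
mass O = 2.436 − (1.5658 + 0.17525) = 0.69500 g → mol O = 0.69500 ÷ 15.999 = 0.043440 mol
Divide by the smallest (0.043440 mol): C 3.001, H 4.002, O 1.000
Empirical formula: C3H4O
Empirical-formula mass = 56.06 g/mol; 112 ÷ 56.06 ≈ 2, so the molecular formula is C6H8O2.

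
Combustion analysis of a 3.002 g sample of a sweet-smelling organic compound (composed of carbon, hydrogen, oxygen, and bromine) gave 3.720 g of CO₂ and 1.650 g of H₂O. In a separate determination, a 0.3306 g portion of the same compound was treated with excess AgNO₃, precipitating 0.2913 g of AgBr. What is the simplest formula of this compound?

mol C = 3.720 g CO₂ ÷ 44.009 g/mol = 0.084528 mol
mol H = 2 × 1.650 g H₂O ÷ 18.015 g/mol = 0.18318 mol
From the AgBr data: mol Br per gram of compound = (0.2913 ÷ 187.772) ÷ 0.3306 = 0.0046925 mol/g, so in the 3.002 g combustion sample mol Br = 0.014087 mol
mass O = 3.002 − (1.0153 + 0.18465 + 1.1256) = 0.67648 g → mol O = 0.67648 ÷ 15.999 = 0.042283 mol
Divide by the smallest (0.014087 mol): C 6.000, H 13.004, Br 1.000, O 3.002

C6H13BrO3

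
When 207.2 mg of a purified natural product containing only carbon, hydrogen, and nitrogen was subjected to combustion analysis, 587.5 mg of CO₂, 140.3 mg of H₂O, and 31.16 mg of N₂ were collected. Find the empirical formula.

C6H7N

mol C = 0.5875 g CO₂ ÷ 44.009 g/mol = 0.013350 mol
mol H = 2 × 0.1403 g H₂O ÷ 18.015 g/mol = 0.015576 mol
mol N = 2 × 0.03116 g N₂ ÷ 28.014 g/mol = 0.0022246 mol
Divide by the smallest (0.0022246 mol): C 6.001, H 7.002, N 1.000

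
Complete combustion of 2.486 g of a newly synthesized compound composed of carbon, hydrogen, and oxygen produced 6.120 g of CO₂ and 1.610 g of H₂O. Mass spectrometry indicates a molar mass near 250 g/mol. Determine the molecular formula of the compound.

mol C = 6.120 g CO₂ ÷ 44.009 g/mol = 0.13906 mol
mol H = 2 × 1.610 g H₂O ÷ 18.015 g/mol = 0.17874 mol
mass O = 2.486 − (1.6703 + 0.18017) = 0.63555 g → mol O = 0.63555 ÷ 15.999 = 0.039724 mol
Divide by the smallest (0.039724 mol): C 3.501, H 4.499, O 1.000
Multiplying each by 2 gives whole numbers: C 7.00, H 9.00, O 2.00
Empirical formula: C7H9O2
Empirical-formula mass = 125.15 g/mol; 250 ÷ 125.15 ≈ 2, so the molecular formula is C14H18O4.

C14H18O4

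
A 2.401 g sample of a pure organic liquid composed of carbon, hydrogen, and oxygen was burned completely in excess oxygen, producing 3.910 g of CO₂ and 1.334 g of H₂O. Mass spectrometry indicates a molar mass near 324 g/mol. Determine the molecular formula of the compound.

C12H20O10

mol C = 3.910 g CO₂ ÷ 44.009 g/mol = 0.088845 mol
mol H = 2 × 1.334 g H₂O ÷ 18.015 g/mol = 0.14810 mol
mass O = 2.401 − (1.0671 + 0.14928) = 1.1846 g → mol O = 1.1846 ÷ 15.999 = 0.074042 mol
Divide by the smallest (0.074042 mol): C 1.200, H 2.000, O 1.000
Multiplying each by 5 gives whole numbers: C 6.00, H 10.00, O 5.00
Empirical formula: C6H10O5
Empirical-formula mass = 162.14 g/mol; 324 ÷ 162.14 ≈ 2, so the molecular formula is C12H20O10.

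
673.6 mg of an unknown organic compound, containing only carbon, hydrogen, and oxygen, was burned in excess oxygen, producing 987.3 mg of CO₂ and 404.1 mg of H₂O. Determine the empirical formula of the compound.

CH2O

mol C = 0.9873 g CO₂ ÷ 44.009 g/mol = 0.022434 mol
mol H = 2 × 0.4041 g H₂O ÷ 18.015 g/mol = 0.044863 mol
mass O = 0.6736 − (0.26946 + 0.045222) = 0.35892 g → mol O = 0.35892 ÷ 15.999 = 0.022434 mol
Divide by the smallest (0.022434 mol): C 1.000, H 2.000, O 1.000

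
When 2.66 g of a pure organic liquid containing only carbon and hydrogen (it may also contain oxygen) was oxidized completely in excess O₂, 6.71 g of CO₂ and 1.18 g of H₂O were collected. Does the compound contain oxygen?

mol C = 6.71 g CO₂ ÷ 44.009 g/mol = 0.1525 mol
mol H = 2 × 1.18 g H₂O ÷ 18.015 g/mol = 0.1310 mol
C and H account for only 1.963 g of the 2.66 g sample; the remaining 0.6966 g must be oxygen.

yes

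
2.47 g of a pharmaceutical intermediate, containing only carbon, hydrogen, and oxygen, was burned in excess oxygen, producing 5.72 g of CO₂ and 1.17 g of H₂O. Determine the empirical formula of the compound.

C8H8O3

mol C = 5.72 g CO₂ ÷ 44.009 g/mol = 0.1300 mol
mol H = 2 × 1.17 g H₂O ÷ 18.015 g/mol = 0.1299 mol
mass O = 2.47 − (1.561 + 0.1309) = 0.7780 g → mol O = 0.7780 ÷ 15.999 = 0.04863 mol
Divide by the smallest (0.04863 mol): C 2.673, H 2.671, O 1.000
Multiplying each by 3 gives whole numbers: C 8.02, H 8.01, O 3.00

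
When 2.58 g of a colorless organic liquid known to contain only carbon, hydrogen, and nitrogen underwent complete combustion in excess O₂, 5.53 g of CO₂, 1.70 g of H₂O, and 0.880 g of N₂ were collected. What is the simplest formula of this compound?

mol C = 5.53 g CO₂ ÷ 44.009 g/mol = 0.1257 mol
mol H = 2 × 1.70 g H₂O ÷ 18.015 g/mol = 0.1887 mol
mol N = 2 × 0.880 g N₂ ÷ 28.014 g/mol = 0.06283 mol
Divide by the smallest (0.06283 mol): C 2.000, H 3.004, N 1.000

C2H3N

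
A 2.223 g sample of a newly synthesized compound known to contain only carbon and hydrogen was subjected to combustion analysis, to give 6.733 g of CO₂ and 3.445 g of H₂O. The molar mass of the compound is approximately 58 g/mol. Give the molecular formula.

C4H10

mol C = 6.733 g CO₂ ÷ 44.009 g/mol = 0.15299 mol
mol H = 2 × 3.445 g H₂O ÷ 18.015 g/mol = 0.38246 mol
Divide by the smallest (0.15299 mol): C 1.000, H 2.500
Multiplying each by 2 gives whole numbers: C 2.00, H 5.00
Empirical formula: C2H5
Empirical-formula mass = 29.06 g/mol; 58 ÷ 29.06 ≈ 2, so the molecular formula is C4H10.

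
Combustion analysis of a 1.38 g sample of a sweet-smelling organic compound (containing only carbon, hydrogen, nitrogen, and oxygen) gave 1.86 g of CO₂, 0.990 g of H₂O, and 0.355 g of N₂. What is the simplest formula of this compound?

mol C = 1.86 g CO₂ ÷ 44.009 g/mol = 0.04226 mol
mol H = 2 × 0.990 g H₂O ÷ 18.015 g/mol = 0.1099 mol
mol N = 2 × 0.355 g N₂ ÷ 28.014 g/mol = 0.02534 mol
mass O = 1.38 − (0.5076 + 0.1108 + 0.3550) = 0.4066 g → mol O = 0.4066 ÷ 15.999 = 0.02541 mol
Divide by the smallest (0.02534 mol): C 1.668, H 4.337, N 1.000, O 1.003
Multiplying each by 3 gives whole numbers: C 5.00, H 13.01, N 3.00, O 3.01

C5H13N3O3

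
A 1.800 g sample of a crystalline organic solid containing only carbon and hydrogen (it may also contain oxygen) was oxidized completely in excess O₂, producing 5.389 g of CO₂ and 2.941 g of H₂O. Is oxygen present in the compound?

no

mol C = 5.389 g CO₂ ÷ 44.009 g/mol = 0.12245 mol
mol H = 2 × 2.941 g H₂O ÷ 18.015 g/mol = 0.32651 mol
C and H together account for 1.7999 g — essentially the entire 1.800 g sample — so the compound contains no oxygen.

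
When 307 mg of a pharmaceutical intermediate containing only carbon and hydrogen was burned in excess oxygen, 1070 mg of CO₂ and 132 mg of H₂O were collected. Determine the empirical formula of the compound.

mol C = 1.07 g CO₂ ÷ 44.009 g/mol = 0.02431 mol
mol H = 2 × 0.132 g H₂O ÷ 18.015 g/mol = 0.01465 mol
Divide by the smallest (0.01465 mol): C 1.659, H 1.000
Multiplying each by 3 gives whole numbers: C 4.98, H 3.00

C5H3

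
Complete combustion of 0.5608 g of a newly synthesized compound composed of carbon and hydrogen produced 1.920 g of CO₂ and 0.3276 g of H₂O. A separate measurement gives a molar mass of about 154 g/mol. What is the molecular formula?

mol C = 1.920 g CO₂ ÷ 44.009 g/mol = 0.043627 mol
mol H = 2 × 0.3276 g H₂O ÷ 18.015 g/mol = 0.036370 mol
Divide by the smallest (0.036370 mol): C 1.200, H 1.000
Multiplying each by 5 gives whole numbers: C 6.00, H 5.00
Empirical formula: C6H5
Empirical-formula mass = 77.11 g/mol; 154 ÷ 77.11 ≈ 2, so the molecular formula is C12H10.

C12H10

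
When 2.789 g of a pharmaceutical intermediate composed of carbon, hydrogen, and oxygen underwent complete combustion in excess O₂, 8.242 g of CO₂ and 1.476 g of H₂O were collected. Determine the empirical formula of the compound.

C8H7O

mol C = 8.242 g CO₂ ÷ 44.009 g/mol = 0.18728 mol
mol H = 2 × 1.476 g H₂O ÷ 18.015 g/mol = 0.16386 mol
mass O = 2.789 − (2.2494 + 0.16517) = 0.37441 g → mol O = 0.37441 ÷ 15.999 = 0.023402 mol
Divide by the smallest (0.023402 mol): C 8.003, H 7.002, O 1.000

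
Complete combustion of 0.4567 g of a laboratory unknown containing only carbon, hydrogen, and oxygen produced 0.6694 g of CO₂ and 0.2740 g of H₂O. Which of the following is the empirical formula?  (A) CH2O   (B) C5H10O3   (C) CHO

mol C = 0.6694 g CO₂ ÷ 44.009 g/mol = 0.015211 mol
mol H = 2 × 0.2740 g H₂O ÷ 18.015 g/mol = 0.030419 mol
mass O = 0.4567 − (0.18269 + 0.030662) = 0.24334 g → mol O = 0.24334 ÷ 15.999 = 0.015210 mol
Divide by the smallest (0.015210 mol): C 1.000, H 2.000, O 1.000

(A) CH2O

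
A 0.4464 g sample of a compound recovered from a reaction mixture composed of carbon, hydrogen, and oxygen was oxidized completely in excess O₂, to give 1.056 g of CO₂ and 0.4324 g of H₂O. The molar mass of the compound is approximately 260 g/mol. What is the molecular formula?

mol C = 1.056 g CO₂ ÷ 44.009 g/mol = 0.023995 mol
mol H = 2 × 0.4324 g H₂O ÷ 18.015 g/mol = 0.048004 mol
mass O = 0.4464 − (0.28821 + 0.048388) = 0.10981 g → mol O = 0.10981 ÷ 15.999 = 0.0068633 mol
Divide by the smallest (0.0068633 mol): C 3.496, H 6.994, O 1.000
Multiplying each by 2 gives whole numbers: C 6.99, H 13.99, O 2.00
Empirical formula: C7H14O2
Empirical-formula mass = 130.19 g/mol; 260 ÷ 130.19 ≈ 2, so the molecular formula is C14H28O4.

C14H28O4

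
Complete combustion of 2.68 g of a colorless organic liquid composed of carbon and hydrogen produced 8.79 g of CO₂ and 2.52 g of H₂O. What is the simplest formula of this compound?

mol C = 8.79 g CO₂ ÷ 44.009 g/mol = 0.1997 mol
mol H = 2 × 2.52 g H₂O ÷ 18.015 g/mol = 0.2798 mol
Divide by the smallest (0.1997 mol): C 1.000, H 1.401
Multiplying each by 5 gives whole numbers: C 5.00, H 7.00

C5H7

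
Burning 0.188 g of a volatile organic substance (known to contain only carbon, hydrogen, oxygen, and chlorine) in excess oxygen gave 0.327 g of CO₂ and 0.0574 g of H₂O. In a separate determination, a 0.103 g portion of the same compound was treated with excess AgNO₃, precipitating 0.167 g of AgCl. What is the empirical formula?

C7H6Cl2O

mol C = 0.327 g CO₂ ÷ 44.009 g/mol = 0.007430 mol
mol H = 2 × 0.0574 g H₂O ÷ 18.015 g/mol = 0.006372 mol
From the AgCl data: mol Cl per gram of compound = (0.167 ÷ 143.318) ÷ 0.103 = 0.01131 mol/g, so in the 0.188 g combustion sample mol Cl = 0.002127 mol
mass O = 0.188 − (0.08925 + 0.006423 + 0.07540) = 0.01693 g → mol O = 0.01693 ÷ 15.999 = 0.001058 mol
Divide by the smallest (0.001058 mol): C 7.020, H 6.020, Cl 2.009, O 1.000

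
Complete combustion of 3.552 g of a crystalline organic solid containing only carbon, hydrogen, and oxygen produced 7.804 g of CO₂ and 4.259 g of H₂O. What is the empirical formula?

mol C = 7.804 g CO₂ ÷ 44.009 g/mol = 0.17733 mol
mol H = 2 × 4.259 g H₂O ÷ 18.015 g/mol = 0.47283 mol
mass O = 3.552 − (2.1299 + 0.47661) = 0.94551 g → mol O = 0.94551 ÷ 15.999 = 0.059098 mol
Divide by the smallest (0.059098 mol): C 3.001, H 8.001, O 1.000

C3H8O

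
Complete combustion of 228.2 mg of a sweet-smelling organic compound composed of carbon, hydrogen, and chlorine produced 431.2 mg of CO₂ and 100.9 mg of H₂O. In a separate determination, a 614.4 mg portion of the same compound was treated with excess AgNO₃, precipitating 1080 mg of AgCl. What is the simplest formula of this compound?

mol C = 0.4312 g CO₂ ÷ 44.009 g/mol = 0.0097980 mol
mol H = 2 × 0.1009 g H₂O ÷ 18.015 g/mol = 0.011202 mol
From the AgCl data: mol Cl per gram of compound = (1.080 ÷ 143.318) ÷ 0.6144 = 0.012265 mol/g, so in the 0.2282 g combustion sample mol Cl = 0.0027989 mol
Divide by the smallest (0.0027989 mol): C 3.501, H 4.002, Cl 1.000
Multiplying each by 2 gives whole numbers: C 7.00, H 8.00, Cl 2.00

C7H8Cl2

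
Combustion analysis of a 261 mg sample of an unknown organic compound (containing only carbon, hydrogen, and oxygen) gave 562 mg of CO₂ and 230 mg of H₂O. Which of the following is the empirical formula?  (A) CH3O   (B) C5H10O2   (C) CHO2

(B) C5H10O2

mol C = 0.562 g CO₂ ÷ 44.009 g/mol = 0.01277 mol
mol H = 2 × 0.230 g H₂O ÷ 18.015 g/mol = 0.02553 mol
mass O = 0.261 − (0.1534 + 0.02574) = 0.08188 g → mol O = 0.08188 ÷ 15.999 = 0.005118 mol
Divide by the smallest (0.005118 mol): C 2.495, H 4.989, O 1.000
Multiplying each by 2 gives whole numbers: C 4.99, H 9.98, O 2.00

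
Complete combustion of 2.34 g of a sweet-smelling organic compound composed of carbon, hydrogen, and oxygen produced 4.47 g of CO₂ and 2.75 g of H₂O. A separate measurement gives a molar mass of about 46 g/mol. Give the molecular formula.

C2H6O

mol C = 4.47 g CO₂ ÷ 44.009 g/mol = 0.1016 mol
mol H = 2 × 2.75 g H₂O ÷ 18.015 g/mol = 0.3053 mol
mass O = 2.34 − (1.220 + 0.3077) = 0.8123 g → mol O = 0.8123 ÷ 15.999 = 0.05077 mol
Divide by the smallest (0.05077 mol): C 2.001, H 6.013, O 1.000
Empirical formula: C2H6O
Empirical-formula mass = 46.07 g/mol; 46 ÷ 46.07 ≈ 1, so the molecular formula is C2H6O.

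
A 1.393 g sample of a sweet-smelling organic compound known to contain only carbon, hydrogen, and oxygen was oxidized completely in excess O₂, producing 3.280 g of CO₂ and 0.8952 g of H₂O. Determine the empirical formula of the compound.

C3H4O

mol C = 3.280 g CO₂ ÷ 44.009 g/mol = 0.074530 mol
mol H = 2 × 0.8952 g H₂O ÷ 18.015 g/mol = 0.099384 mol
mass O = 1.393 − (0.89518 + 0.10018) = 0.39764 g → mol O = 0.39764 ÷ 15.999 = 0.024854 mol
Divide by the smallest (0.024854 mol): C 2.999, H 3.999, O 1.000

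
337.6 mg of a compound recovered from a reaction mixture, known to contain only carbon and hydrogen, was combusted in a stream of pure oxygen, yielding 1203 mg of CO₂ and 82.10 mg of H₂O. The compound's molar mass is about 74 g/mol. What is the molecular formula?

C6H2

mol C = 1.203 g CO₂ ÷ 44.009 g/mol = 0.027335 mol
mol H = 2 × 0.08210 g H₂O ÷ 18.015 g/mol = 0.0091146 mol
Divide by the smallest (0.0091146 mol): C 2.999, H 1.000
Empirical formula: C3H
Empirical-formula mass = 37.04 g/mol; 74 ÷ 37.04 ≈ 2, so the molecular formula is C6H2.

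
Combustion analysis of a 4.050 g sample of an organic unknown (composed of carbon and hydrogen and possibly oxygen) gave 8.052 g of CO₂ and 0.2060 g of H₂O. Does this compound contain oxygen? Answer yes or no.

yes

mol C = 8.052 g CO₂ ÷ 44.009 g/mol = 0.18296 mol
mol H = 2 × 0.2060 g H₂O ÷ 18.015 g/mol = 0.022870 mol
C and H account for only 2.2206 g of the 4.050 g sample; the remaining 1.8294 g must be oxygen.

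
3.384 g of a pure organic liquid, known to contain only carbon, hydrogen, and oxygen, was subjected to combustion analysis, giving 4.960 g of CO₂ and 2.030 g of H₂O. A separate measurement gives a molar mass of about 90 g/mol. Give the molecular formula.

C3H6O3

mol C = 4.960 g CO₂ ÷ 44.009 g/mol = 0.11270 mol
mol H = 2 × 2.030 g H₂O ÷ 18.015 g/mol = 0.22537 mol
mass O = 3.384 − (1.3537 + 0.22717) = 1.8031 g → mol O = 1.8031 ÷ 15.999 = 0.11270 mol
Divide by the smallest (0.11270 mol): C 1.000, H 2.000, O 1.000
Empirical formula: CH2O
Empirical-formula mass = 30.03 g/mol; 90 ÷ 30.03 ≈ 3, so the molecular formula is C3H6O3.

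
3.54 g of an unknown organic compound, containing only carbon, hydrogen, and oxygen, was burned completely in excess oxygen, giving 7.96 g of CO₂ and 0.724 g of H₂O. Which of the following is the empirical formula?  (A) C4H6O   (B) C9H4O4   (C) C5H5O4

(B) C9H4O4

mol C = 7.96 g CO₂ ÷ 44.009 g/mol = 0.1809 mol
mol H = 2 × 0.724 g H₂O ÷ 18.015 g/mol = 0.08038 mol
mass O = 3.54 − (2.172 + 0.08102) = 1.287 g → mol O = 1.287 ÷ 15.999 = 0.08041 mol
Divide by the smallest (0.08038 mol): C 2.250, H 1.000, O 1.000
Multiplying each by 4 gives whole numbers: C 9.00, H 4.00, O 4.00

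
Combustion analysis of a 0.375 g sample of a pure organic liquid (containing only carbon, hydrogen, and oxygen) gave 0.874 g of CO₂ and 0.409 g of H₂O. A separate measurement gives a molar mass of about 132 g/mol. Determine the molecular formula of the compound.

mol C = 0.874 g CO₂ ÷ 44.009 g/mol = 0.01986 mol
mol H = 2 × 0.409 g H₂O ÷ 18.015 g/mol = 0.04541 mol
mass O = 0.375 − (0.2385 + 0.04577) = 0.09070 g → mol O = 0.09070 ÷ 15.999 = 0.005669 mol
Divide by the smallest (0.005669 mol): C 3.503, H 8.010, O 1.000
Multiplying each by 2 gives whole numbers: C 7.01, H 16.02, O 2.00
Empirical formula: C7H16O2
Empirical-formula mass = 132.20 g/mol; 132 ÷ 132.20 ≈ 1, so the molecular formula is C7H16O2.

C7H16O2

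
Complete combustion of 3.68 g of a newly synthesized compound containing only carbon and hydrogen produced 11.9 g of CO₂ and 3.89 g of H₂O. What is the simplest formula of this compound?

mol C = 11.9 g CO₂ ÷ 44.009 g/mol = 0.2704 mol
mol H = 2 × 3.89 g H₂O ÷ 18.015 g/mol = 0.4319 mol
Divide by the smallest (0.2704 mol): C 1.000, H 1.597
Multiplying each by 5 gives whole numbers: C 5.00, H 7.99

C5H8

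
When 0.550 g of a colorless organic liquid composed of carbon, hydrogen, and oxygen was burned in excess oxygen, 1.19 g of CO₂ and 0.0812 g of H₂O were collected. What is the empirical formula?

C6H2O3

mol C = 1.19 g CO₂ ÷ 44.009 g/mol = 0.02704 mol
mol H = 2 × 0.0812 g H₂O ÷ 18.015 g/mol = 0.009015 mol
mass O = 0.550 − (0.3248 + 0.009087) = 0.2161 g → mol O = 0.2161 ÷ 15.999 = 0.01351 mol
Divide by the smallest (0.009015 mol): C 3.000, H 1.000, O 1.499
Multiplying each by 2 gives whole numbers: C 6.00, H 2.00, O 3.00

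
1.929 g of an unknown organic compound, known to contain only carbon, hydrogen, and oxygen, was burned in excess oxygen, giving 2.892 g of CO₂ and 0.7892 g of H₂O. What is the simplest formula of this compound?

mol C = 2.892 g CO₂ ÷ 44.009 g/mol = 0.065714 mol
mol H = 2 × 0.7892 g H₂O ÷ 18.015 g/mol = 0.087616 mol
mass O = 1.929 − (0.78929 + 0.088317) = 1.0514 g → mol O = 1.0514 ÷ 15.999 = 0.065716 mol
Divide by the smallest (0.065714 mol): C 1.000, H 1.333, O 1.000
Multiplying each by 3 gives whole numbers: C 3.00, H 4.00, O 3.00

C3H4O3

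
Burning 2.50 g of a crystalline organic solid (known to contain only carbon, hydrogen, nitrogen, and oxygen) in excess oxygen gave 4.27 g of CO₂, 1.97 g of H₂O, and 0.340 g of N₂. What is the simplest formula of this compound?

C4H9NO2

mol C = 4.27 g CO₂ ÷ 44.009 g/mol = 0.09703 mol
mol H = 2 × 1.97 g H₂O ÷ 18.015 g/mol = 0.2187 mol
mol N = 2 × 0.340 g N₂ ÷ 28.014 g/mol = 0.02427 mol
mass O = 2.50 − (1.165 + 0.2205 + 0.3400) = 0.7742 g → mol O = 0.7742 ÷ 15.999 = 0.04839 mol
Divide by the smallest (0.02427 mol): C 3.997, H 9.010, N 1.000, O 1.993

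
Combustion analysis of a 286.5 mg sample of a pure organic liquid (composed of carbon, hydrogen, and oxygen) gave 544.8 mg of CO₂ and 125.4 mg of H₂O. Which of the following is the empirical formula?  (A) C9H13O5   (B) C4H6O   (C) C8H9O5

mol C = 0.5448 g CO₂ ÷ 44.009 g/mol = 0.012379 mol
mol H = 2 × 0.1254 g H₂O ÷ 18.015 g/mol = 0.013922 mol
mass O = 0.2865 − (0.14869 + 0.014033) = 0.12378 g → mol O = 0.12378 ÷ 15.999 = 0.0077367 mol
Divide by the smallest (0.0077367 mol): C 1.600, H 1.799, O 1.000
Multiplying each by 5 gives whole numbers: C 8.00, H 9.00, O 5.00

(C) C8H9O5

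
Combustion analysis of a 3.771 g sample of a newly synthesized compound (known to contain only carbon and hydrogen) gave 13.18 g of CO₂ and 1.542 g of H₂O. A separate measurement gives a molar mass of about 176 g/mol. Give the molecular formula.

C14H8

mol C = 13.18 g CO₂ ÷ 44.009 g/mol = 0.29948 mol
mol H = 2 × 1.542 g H₂O ÷ 18.015 g/mol = 0.17119 mol
Divide by the smallest (0.17119 mol): C 1.749, H 1.000
Multiplying each by 4 gives whole numbers: C 7.00, H 4.00
Empirical formula: C7H4
Empirical-formula mass = 88.11 g/mol; 176 ÷ 88.11 ≈ 2, so the molecular formula is C14H8.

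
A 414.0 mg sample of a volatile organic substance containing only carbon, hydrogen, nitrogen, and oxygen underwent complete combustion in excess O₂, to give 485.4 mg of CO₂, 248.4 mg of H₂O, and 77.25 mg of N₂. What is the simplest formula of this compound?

mol C = 0.4854 g CO₂ ÷ 44.009 g/mol = 0.011030 mol
mol H = 2 × 0.2484 g H₂O ÷ 18.015 g/mol = 0.027577 mol
mol N = 2 × 0.07725 g N₂ ÷ 28.014 g/mol = 0.0055151 mol
mass O = 0.4140 − (0.13248 + 0.027798 + 0.077250) = 0.17648 g → mol O = 0.17648 ÷ 15.999 = 0.011030 mol
Divide by the smallest (0.0055151 mol): C 2.000, H 5.000, N 1.000, O 2.000

C2H5NO2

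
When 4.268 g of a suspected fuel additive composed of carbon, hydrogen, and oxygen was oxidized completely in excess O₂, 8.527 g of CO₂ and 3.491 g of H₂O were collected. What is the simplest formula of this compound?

mol C = 8.527 g CO₂ ÷ 44.009 g/mol = 0.19376 mol
mol H = 2 × 3.491 g H₂O ÷ 18.015 g/mol = 0.38757 mol
mass O = 4.268 − (2.3272 + 0.39067) = 1.5501 g → mol O = 1.5501 ÷ 15.999 = 0.096889 mol
Divide by the smallest (0.096889 mol): C 2.000, H 4.000, O 1.000

C2H4O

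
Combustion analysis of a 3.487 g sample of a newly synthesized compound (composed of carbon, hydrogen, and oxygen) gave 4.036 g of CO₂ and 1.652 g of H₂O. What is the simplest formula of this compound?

C2H4O3

mol C = 4.036 g CO₂ ÷ 44.009 g/mol = 0.091709 mol
mol H = 2 × 1.652 g H₂O ÷ 18.015 g/mol = 0.18340 mol
mass O = 3.487 − (1.1015 + 0.18487) = 2.2006 g → mol O = 2.2006 ÷ 15.999 = 0.13755 mol
Divide by the smallest (0.091709 mol): C 1.000, H 2.000, O 1.500
Multiplying each by 2 gives whole numbers: C 2.00, H 4.00, O 3.00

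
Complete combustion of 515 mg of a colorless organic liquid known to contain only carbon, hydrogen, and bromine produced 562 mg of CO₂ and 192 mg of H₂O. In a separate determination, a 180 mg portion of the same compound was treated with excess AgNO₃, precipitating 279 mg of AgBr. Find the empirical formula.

mol C = 0.562 g CO₂ ÷ 44.009 g/mol = 0.01277 mol
mol H = 2 × 0.192 g H₂O ÷ 18.015 g/mol = 0.02132 mol
From the AgBr data: mol Br per gram of compound = (0.279 ÷ 187.772) ÷ 0.180 = 0.008255 mol/g, so in the 0.515 g combustion sample mol Br = 0.004251 mol
Divide by the smallest (0.004251 mol): C 3.004, H 5.014, Br 1.000

C3H5Br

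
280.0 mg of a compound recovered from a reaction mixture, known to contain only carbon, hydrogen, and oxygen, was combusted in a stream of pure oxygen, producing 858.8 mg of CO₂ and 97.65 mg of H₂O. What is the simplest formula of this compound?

mol C = 0.8588 g CO₂ ÷ 44.009 g/mol = 0.019514 mol
mol H = 2 × 0.09765 g H₂O ÷ 18.015 g/mol = 0.010841 mol
mass O = 0.2800 − (0.23438 + 0.010928) = 0.034687 g → mol O = 0.034687 ÷ 15.999 = 0.0021681 mol
Divide by the smallest (0.0021681 mol): C 9.001, H 5.000, O 1.000

C9H5O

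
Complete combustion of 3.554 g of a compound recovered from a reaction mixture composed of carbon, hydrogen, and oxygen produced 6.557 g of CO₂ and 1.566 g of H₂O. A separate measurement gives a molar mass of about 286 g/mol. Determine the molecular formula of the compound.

C12H14O8

mol C = 6.557 g CO₂ ÷ 44.009 g/mol = 0.14899 mol
mol H = 2 × 1.566 g H₂O ÷ 18.015 g/mol = 0.17386 mol
mass O = 3.554 − (1.7895 + 0.17525) = 1.5892 g → mol O = 1.5892 ÷ 15.999 = 0.099332 mol
Divide by the smallest (0.099332 mol): C 1.500, H 1.750, O 1.000
Multiplying each by 4 gives whole numbers: C 6.00, H 7.00, O 4.00
Empirical formula: C6H7O4
Empirical-formula mass = 143.12 g/mol; 286 ÷ 143.12 ≈ 2, so the molecular formula is C12H14O8.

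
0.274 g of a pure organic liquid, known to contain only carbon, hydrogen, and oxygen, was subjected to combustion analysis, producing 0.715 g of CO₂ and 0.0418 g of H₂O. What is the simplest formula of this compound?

C7H2O2

mol C = 0.715 g CO₂ ÷ 44.009 g/mol = 0.01625 mol
mol H = 2 × 0.0418 g H₂O ÷ 18.015 g/mol = 0.004641 mol
mass O = 0.274 − (0.1951 + 0.004678) = 0.07418 g → mol O = 0.07418 ÷ 15.999 = 0.004637 mol
Divide by the smallest (0.004637 mol): C 3.504, H 1.001, O 1.000
Multiplying each by 2 gives whole numbers: C 7.01, H 2.00, O 2.00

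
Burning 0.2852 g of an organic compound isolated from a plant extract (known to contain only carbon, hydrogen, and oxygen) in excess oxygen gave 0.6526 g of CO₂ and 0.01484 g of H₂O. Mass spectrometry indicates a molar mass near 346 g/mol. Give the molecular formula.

mol C = 0.6526 g CO₂ ÷ 44.009 g/mol = 0.014829 mol
mol H = 2 × 0.01484 g H₂O ÷ 18.015 g/mol = 0.0016475 mol
mass O = 0.2852 − (0.17811 + 0.0016607) = 0.10543 g → mol O = 0.10543 ÷ 15.999 = 0.0065898 mol
Divide by the smallest (0.0016475 mol): C 9.001, H 1.000, O 4.000
Empirical formula: C9HO4
Empirical-formula mass = 173.10 g/mol; 346 ÷ 173.10 ≈ 2, so the molecular formula is C18H2O8.

C18H2O8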